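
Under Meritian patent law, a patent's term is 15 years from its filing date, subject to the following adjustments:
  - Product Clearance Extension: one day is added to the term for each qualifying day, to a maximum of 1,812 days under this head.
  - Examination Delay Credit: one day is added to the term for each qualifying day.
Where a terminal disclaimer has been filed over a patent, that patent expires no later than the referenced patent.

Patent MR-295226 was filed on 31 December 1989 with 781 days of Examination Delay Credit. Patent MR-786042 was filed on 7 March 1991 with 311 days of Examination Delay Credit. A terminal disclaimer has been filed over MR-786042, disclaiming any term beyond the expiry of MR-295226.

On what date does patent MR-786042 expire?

Natural term of MR-786042:
  Base: filing + 15 years → 7 March 2006.
  Examination Delay Credit: +311 days → 12 January 2007.
Expiry of referenced patent MR-295226:
  Base: filing + 15 years → 31 December 2004.
  Examination Delay Credit: +781 days → 20 February 2007.
Terminal disclaimer: MR-786042 expires on the earlier of 12 January 2007 and 20 February 2007.

2007-01-12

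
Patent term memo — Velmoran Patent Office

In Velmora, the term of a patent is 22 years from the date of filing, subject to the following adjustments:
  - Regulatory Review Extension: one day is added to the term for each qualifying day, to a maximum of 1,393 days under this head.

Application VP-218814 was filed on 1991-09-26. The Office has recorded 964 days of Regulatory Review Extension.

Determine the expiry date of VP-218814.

May 17, 2016

Base term: filing date + 22 years → 26 September 2013.
Regulatory Review Extension: 964 days (within the 1393-day cap) → +964 days → 17 May 2016.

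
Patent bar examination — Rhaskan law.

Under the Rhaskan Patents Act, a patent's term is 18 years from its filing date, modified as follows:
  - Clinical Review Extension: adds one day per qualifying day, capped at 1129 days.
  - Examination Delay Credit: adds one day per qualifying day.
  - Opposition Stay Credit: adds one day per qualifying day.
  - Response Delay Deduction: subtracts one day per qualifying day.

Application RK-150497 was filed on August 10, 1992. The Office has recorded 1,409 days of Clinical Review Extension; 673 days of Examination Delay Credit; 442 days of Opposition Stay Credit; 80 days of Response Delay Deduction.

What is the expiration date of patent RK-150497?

Base term: filing date + 18 years → 10 August 2010.
Clinical Review Extension: 1409 days claimed exceeds the 1129-day cap, so +1129 days → 12 September 2013.
Examination Delay Credit: +673 days → 17 July 2015.
Opposition Stay Credit: +442 days → 1 October 2016.
Response Delay Deduction: −80 days → 13 July 2016.

2016-07-13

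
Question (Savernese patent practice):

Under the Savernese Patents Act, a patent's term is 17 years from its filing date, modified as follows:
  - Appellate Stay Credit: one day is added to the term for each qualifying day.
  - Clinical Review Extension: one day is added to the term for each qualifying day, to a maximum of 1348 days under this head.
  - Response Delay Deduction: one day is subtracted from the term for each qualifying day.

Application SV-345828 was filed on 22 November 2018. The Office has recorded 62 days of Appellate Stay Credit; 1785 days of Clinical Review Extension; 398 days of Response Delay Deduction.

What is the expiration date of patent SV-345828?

Base term: filing date + 17 years → 22 November 2035.
Appellate Stay Credit: +62 days → 23 January 2036.
Clinical Review Extension: 1785 days claimed exceeds the 1348-day cap, so +1348 days → 2 October 2039.
Response Delay Deduction: −398 days → 30 August 2038.

2038-08-30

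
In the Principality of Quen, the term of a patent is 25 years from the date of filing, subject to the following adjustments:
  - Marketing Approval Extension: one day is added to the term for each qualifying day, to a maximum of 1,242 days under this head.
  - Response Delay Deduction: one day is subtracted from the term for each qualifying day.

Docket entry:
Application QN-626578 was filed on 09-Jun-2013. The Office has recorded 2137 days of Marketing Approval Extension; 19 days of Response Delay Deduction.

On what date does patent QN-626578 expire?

Base term: filing date + 25 years → 9 June 2038.
Marketing Approval Extension: 2137 days claimed exceeds the 1242-day cap, so +1242 days → 2 November 2041.
Response Delay Deduction: −19 days → 14 October 2041.

2041-10-14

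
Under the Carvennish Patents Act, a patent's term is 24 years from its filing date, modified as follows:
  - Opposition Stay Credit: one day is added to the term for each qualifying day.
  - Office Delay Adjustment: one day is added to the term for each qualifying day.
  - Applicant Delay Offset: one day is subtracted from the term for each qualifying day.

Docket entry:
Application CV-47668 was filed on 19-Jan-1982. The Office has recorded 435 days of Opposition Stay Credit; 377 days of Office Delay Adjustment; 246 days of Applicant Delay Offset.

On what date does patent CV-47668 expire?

2007-08-08

Base term: filing date + 24 years → 19 January 2006.
Opposition Stay Credit: +435 days → 30 March 2007.
Office Delay Adjustment: +377 days → 10 April 2008.
Applicant Delay Offset: −246 days → 8 August 2007.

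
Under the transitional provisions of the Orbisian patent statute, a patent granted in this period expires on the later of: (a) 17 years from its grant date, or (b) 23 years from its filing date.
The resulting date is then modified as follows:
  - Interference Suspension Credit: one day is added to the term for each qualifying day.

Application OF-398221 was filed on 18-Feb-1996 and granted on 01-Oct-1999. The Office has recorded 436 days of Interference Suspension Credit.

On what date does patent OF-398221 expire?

2020-04-29

(a) grant + 17 years → 1 October 2016.
(b) filing + 23 years → 18 February 2019.
Later of the two: 18 February 2019.
Interference Suspension Credit: +436 days → 29 April 2020.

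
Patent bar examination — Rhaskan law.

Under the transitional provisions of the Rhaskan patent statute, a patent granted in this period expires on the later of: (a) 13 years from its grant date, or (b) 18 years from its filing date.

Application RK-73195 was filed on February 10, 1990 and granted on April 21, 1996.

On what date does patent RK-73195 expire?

(a) grant + 13 years → 21 April 2009.
(b) filing + 18 years → 10 February 2008.
Later of the two: 21 April 2009.

2009-04-21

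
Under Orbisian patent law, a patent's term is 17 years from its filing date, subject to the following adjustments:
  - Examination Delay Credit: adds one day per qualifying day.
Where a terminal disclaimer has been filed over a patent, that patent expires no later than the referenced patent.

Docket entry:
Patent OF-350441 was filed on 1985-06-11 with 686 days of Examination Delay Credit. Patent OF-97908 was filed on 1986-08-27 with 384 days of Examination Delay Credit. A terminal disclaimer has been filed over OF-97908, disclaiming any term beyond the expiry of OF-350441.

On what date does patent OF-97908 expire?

April 27, 2004

Natural term of OF-97908:
  Base: filing + 17 years → 27 August 2003.
  Examination Delay Credit: +384 days → 14 September 2004.
Expiry of referenced patent OF-350441:
  Base: filing + 17 years → 11 June 2002.
  Examination Delay Credit: +686 days → 27 April 2004.
Terminal disclaimer: OF-97908 expires on the earlier of 14 September 2004 and 27 April 2004.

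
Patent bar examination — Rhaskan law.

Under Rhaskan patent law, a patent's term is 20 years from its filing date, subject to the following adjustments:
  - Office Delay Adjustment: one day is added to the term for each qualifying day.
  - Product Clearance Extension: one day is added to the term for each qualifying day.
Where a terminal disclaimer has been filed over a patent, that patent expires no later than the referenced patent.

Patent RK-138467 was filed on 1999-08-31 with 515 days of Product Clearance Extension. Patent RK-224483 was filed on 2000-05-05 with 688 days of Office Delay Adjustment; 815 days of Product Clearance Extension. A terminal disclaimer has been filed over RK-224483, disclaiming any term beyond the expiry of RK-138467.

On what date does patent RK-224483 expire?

Natural term of RK-224483:
  Base: filing + 20 years → 5 May 2020.
  Office Delay Adjustment: +688 days → 24 March 2022.
  Product Clearance Extension: +815 days → 16 June 2024.
Expiry of referenced patent RK-138467:
  Base: filing + 20 years → 31 August 2019.
  Product Clearance Extension: +515 days → 27 January 2021.
Terminal disclaimer: RK-224483 expires on the earlier of 16 June 2024 and 27 January 2021.

2021-01-27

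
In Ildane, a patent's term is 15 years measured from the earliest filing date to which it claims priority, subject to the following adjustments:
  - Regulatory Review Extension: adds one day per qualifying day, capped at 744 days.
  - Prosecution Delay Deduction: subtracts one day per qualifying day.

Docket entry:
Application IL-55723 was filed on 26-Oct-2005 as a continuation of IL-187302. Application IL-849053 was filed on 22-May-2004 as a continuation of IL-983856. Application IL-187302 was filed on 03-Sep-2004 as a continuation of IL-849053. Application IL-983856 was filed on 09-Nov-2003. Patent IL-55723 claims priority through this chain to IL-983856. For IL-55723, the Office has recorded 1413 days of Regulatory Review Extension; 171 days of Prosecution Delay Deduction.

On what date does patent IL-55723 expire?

June 4, 2020

Earliest priority filing: 9 November 2003.
Base term: 9 November 2003 + 15 years → 9 November 2018.
Regulatory Review Extension: 1413 days claimed exceeds the 744-day cap, so +744 days → 22 November 2020.
Prosecution Delay Deduction: −171 days → 4 June 2020.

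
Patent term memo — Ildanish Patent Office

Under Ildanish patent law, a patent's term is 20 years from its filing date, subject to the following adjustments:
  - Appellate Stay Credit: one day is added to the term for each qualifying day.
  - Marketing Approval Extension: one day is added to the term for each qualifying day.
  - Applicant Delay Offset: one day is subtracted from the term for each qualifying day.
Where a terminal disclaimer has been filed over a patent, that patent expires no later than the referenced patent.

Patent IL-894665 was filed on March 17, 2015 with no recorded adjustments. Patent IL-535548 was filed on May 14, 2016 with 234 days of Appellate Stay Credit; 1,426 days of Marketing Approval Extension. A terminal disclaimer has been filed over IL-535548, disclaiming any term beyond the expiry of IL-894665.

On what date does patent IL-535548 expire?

2035-03-17

Natural term of IL-535548:
  Base: filing + 20 years → 14 May 2036.
  Appellate Stay Credit: +234 days → 3 January 2037.
  Marketing Approval Extension: +1426 days → 29 November 2040.
Expiry of referenced patent IL-894665:
  Base: filing + 20 years → 17 March 2035.
Terminal disclaimer: IL-535548 expires on the earlier of 29 November 2040 and 17 March 2035.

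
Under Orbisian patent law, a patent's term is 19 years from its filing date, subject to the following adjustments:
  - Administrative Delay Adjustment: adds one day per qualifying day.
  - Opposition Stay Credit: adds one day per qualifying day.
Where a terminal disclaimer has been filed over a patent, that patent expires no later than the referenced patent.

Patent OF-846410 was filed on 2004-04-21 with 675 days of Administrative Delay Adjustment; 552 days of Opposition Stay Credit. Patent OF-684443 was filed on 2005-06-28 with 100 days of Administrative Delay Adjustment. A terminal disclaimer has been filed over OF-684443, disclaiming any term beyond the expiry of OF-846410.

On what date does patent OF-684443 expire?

Natural term of OF-684443:
  Base: filing + 19 years → 28 June 2024.
  Administrative Delay Adjustment: +100 days → 6 October 2024.
Expiry of referenced patent OF-846410:
  Base: filing + 19 years → 21 April 2023.
  Administrative Delay Adjustment: +675 days → 24 February 2025.
  Opposition Stay Credit: +552 days → 30 August 2026.
Terminal disclaimer: OF-684443 expires on the earlier of 6 October 2024 and 30 August 2026.

October 6, 2024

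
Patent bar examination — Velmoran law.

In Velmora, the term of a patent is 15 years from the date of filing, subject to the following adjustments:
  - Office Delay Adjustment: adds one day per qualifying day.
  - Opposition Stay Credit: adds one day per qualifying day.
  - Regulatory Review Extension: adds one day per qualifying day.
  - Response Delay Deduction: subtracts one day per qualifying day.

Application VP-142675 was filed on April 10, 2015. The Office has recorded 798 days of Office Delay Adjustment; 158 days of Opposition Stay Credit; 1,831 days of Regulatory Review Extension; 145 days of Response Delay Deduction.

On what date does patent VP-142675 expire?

July 4, 2037

Base term: filing date + 15 years → 10 April 2030.
Office Delay Adjustment: +798 days → 16 June 2032.
Opposition Stay Credit: +158 days → 21 November 2032.
Regulatory Review Extension: +1831 days → 26 November 2037.
Response Delay Deduction: −145 days → 4 July 2037.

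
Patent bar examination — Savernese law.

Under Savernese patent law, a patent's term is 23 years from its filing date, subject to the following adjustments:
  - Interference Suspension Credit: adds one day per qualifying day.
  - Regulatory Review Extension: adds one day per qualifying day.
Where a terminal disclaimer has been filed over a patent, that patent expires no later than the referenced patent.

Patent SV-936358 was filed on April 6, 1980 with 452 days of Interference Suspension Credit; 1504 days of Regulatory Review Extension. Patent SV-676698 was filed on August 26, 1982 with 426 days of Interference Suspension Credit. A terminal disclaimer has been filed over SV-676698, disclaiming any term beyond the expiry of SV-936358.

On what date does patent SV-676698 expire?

October 26, 2006

Natural term of SV-676698:
  Base: filing + 23 years → 26 August 2005.
  Interference Suspension Credit: +426 days → 26 October 2006.
Expiry of referenced patent SV-936358:
  Base: filing + 23 years → 6 April 2003.
  Interference Suspension Credit: +452 days → 1 July 2004.
  Regulatory Review Extension: +1504 days → 13 August 2008.
Terminal disclaimer: SV-676698 expires on the earlier of 26 October 2006 and 13 August 2008.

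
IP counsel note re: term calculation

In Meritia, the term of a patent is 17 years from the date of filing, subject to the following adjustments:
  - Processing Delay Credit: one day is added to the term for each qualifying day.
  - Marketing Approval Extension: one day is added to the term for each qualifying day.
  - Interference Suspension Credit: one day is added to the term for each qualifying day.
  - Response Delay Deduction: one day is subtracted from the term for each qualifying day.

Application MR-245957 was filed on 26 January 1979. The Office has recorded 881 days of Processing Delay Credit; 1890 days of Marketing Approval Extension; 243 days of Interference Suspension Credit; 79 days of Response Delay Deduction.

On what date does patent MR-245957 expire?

Base term: filing date + 17 years → 26 January 1996.
Processing Delay Credit: +881 days → 25 June 1998.
Marketing Approval Extension: +1890 days → 28 August 2003.
Interference Suspension Credit: +243 days → 27 April 2004.
Response Delay Deduction: −79 days → 8 February 2004.

2004-02-08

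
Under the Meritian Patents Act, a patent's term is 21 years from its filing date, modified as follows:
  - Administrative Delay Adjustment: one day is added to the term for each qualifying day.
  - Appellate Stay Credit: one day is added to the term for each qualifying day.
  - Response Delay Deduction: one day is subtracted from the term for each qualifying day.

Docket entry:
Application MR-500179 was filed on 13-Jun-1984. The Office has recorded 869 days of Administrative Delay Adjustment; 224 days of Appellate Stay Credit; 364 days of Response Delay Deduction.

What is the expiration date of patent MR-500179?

2007-06-12

Base term: filing date + 21 years → 13 June 2005.
Administrative Delay Adjustment: +869 days → 30 October 2007.
Appellate Stay Credit: +224 days → 10 June 2008.
Response Delay Deduction: −364 days → 12 June 2007.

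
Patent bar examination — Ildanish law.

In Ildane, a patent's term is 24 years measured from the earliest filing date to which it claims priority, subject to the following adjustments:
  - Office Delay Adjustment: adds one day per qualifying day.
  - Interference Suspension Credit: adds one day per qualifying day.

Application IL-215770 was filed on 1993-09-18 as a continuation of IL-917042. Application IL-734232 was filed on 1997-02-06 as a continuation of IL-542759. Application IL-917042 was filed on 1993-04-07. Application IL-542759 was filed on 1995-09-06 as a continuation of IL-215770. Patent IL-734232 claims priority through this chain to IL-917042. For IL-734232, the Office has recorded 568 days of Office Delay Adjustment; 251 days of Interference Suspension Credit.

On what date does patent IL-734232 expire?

July 5, 2019

Earliest priority filing: 7 April 1993.
Base term: 7 April 1993 + 24 years → 7 April 2017.
Office Delay Adjustment: +568 days → 27 October 2018.
Interference Suspension Credit: +251 days → 5 July 2019.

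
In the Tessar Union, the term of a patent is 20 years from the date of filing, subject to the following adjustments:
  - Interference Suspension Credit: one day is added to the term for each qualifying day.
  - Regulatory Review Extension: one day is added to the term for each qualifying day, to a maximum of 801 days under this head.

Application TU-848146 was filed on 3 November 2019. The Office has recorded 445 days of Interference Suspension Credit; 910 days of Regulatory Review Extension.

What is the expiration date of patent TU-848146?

Base term: filing date + 20 years → 3 November 2039.
Interference Suspension Credit: +445 days → 21 January 2041.
Regulatory Review Extension: 910 days claimed exceeds the 801-day cap, so +801 days → 2 April 2043.

April 2, 2043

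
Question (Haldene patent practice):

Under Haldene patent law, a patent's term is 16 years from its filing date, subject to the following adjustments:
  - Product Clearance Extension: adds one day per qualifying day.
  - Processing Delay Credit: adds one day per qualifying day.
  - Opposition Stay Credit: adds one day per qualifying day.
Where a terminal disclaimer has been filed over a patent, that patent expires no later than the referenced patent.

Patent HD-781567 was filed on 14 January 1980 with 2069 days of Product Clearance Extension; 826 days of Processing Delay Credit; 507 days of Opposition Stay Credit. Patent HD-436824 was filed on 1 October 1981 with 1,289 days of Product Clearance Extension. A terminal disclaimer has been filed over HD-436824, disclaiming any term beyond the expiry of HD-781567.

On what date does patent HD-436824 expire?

April 12, 2001

Natural term of HD-436824:
  Base: filing + 16 years → 1 October 1997.
  Product Clearance Extension: +1289 days → 12 April 2001.
Expiry of referenced patent HD-781567:
  Base: filing + 16 years → 14 January 1996.
  Product Clearance Extension: +2069 days → 13 September 2001.
  Processing Delay Credit: +826 days → 18 December 2003.
  Opposition Stay Credit: +507 days → 8 May 2005.
Terminal disclaimer: HD-436824 expires on the earlier of 12 April 2001 and 8 May 2005.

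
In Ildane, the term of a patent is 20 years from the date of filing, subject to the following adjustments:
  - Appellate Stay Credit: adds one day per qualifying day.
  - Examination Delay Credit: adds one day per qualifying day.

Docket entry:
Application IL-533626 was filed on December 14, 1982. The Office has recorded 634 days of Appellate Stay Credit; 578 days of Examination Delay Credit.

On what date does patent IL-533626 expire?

Base term: filing date + 20 years → 14 December 2002.
Appellate Stay Credit: +634 days → 8 September 2004.
Examination Delay Credit: +578 days → 9 April 2006.

April 9, 2006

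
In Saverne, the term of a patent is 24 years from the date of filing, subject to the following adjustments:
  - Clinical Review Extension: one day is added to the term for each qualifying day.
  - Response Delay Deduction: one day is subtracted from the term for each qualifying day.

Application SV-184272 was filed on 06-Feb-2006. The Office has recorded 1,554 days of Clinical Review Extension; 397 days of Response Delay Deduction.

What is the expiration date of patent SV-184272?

April 8, 2033

Base term: filing date + 24 years → 6 February 2030.
Clinical Review Extension: +1554 days → 10 May 2034.
Response Delay Deduction: −397 days → 8 April 2033.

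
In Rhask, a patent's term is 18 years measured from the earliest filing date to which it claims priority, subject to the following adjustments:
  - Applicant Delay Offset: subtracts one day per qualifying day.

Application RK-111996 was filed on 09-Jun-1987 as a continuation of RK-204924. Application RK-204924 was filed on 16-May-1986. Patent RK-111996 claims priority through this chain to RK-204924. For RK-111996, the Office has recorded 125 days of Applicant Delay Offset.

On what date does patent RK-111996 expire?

2004-01-12

Earliest priority filing: 16 May 1986.
Base term: 16 May 1986 + 18 years → 16 May 2004.
Applicant Delay Offset: −125 days → 12 January 2004.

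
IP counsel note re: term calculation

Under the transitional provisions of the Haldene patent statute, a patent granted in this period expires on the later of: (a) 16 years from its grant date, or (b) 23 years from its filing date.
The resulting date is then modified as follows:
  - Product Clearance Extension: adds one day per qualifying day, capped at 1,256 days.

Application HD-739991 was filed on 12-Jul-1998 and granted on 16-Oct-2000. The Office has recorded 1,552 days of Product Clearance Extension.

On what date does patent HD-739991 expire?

December 19, 2024

(a) grant + 16 years → 16 October 2016.
(b) filing + 23 years → 12 July 2021.
Later of the two: 12 July 2021.
Product Clearance Extension: 1552 days claimed exceeds the 1256-day cap, so +1256 days → 19 December 2024.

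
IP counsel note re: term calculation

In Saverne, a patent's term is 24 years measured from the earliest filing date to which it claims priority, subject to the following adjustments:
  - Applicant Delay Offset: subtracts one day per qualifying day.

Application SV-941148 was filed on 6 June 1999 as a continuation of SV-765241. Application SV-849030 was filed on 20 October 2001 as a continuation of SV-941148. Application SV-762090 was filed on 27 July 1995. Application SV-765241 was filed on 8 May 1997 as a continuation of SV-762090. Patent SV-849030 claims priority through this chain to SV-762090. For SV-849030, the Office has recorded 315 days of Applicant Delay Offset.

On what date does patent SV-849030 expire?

Earliest priority filing: 27 July 1995.
Base term: 27 July 1995 + 24 years → 27 July 2019.
Applicant Delay Offset: −315 days → 15 September 2018.

2018-09-15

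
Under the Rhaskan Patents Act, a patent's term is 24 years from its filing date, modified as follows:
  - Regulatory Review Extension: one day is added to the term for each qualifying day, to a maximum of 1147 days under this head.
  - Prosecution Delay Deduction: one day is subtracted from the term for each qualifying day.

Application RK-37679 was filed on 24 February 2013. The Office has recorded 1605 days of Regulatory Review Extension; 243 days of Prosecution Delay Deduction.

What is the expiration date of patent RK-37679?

Base term: filing date + 24 years → 24 February 2037.
Regulatory Review Extension: 1605 days claimed exceeds the 1147-day cap, so +1147 days → 16 April 2040.
Prosecution Delay Deduction: −243 days → 17 August 2039.

2039-08-17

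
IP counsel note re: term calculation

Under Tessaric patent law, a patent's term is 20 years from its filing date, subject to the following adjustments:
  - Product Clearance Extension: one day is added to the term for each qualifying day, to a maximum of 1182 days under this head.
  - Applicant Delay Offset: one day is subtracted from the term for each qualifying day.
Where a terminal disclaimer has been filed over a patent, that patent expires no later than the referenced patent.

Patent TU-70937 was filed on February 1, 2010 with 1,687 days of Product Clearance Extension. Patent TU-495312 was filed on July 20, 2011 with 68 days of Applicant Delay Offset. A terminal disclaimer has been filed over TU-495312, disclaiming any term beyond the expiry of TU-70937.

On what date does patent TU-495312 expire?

Natural term of TU-495312:
  Base: filing + 20 years → 20 July 2031.
  Applicant Delay Offset: −68 days → 13 May 2031.
Expiry of referenced patent TU-70937:
  Base: filing + 20 years → 1 February 2030.
  Product Clearance Extension: 1687 days claimed exceeds the 1182-day cap, so +1182 days → 28 April 2033.
Terminal disclaimer: TU-495312 expires on the earlier of 13 May 2031 and 28 April 2033.

May 13, 2031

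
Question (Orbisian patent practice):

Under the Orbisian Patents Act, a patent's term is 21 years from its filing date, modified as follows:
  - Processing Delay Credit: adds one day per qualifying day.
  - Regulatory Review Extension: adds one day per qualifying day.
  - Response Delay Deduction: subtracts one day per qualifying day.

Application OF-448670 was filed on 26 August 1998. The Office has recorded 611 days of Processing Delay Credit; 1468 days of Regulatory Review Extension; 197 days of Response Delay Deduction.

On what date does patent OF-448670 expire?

2024-10-20

Base term: filing date + 21 years → 26 August 2019.
Processing Delay Credit: +611 days → 28 April 2021.
Regulatory Review Extension: +1468 days → 5 May 2025.
Response Delay Deduction: −197 days → 20 October 2024.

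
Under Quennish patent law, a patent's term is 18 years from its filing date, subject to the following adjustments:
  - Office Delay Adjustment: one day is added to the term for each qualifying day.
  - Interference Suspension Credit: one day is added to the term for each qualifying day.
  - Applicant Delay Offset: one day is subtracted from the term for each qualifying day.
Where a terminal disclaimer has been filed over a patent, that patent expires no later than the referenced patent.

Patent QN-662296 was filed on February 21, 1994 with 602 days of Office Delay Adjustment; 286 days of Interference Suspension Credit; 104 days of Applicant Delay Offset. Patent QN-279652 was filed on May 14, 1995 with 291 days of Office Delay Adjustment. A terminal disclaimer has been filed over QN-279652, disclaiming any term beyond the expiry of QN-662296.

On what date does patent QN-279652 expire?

2014-03-01

Natural term of QN-279652:
  Base: filing + 18 years → 14 May 2013.
  Office Delay Adjustment: +291 days → 1 March 2014.
Expiry of referenced patent QN-662296:
  Base: filing + 18 years → 21 February 2012.
  Office Delay Adjustment: +602 days → 15 October 2013.
  Interference Suspension Credit: +286 days → 28 July 2014.
  Applicant Delay Offset: −104 days → 15 April 2014.
Terminal disclaimer: QN-279652 expires on the earlier of 1 March 2014 and 15 April 2014.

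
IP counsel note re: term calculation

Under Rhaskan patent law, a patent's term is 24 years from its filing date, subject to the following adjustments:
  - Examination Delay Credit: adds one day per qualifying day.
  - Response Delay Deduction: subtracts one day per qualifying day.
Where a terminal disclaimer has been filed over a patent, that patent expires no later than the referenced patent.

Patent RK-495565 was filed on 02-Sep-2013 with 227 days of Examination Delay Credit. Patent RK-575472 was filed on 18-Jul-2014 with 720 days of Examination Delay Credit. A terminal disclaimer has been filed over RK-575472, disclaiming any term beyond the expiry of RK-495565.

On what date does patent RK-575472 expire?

2038-04-17

Natural term of RK-575472:
  Base: filing + 24 years → 18 July 2038.
  Examination Delay Credit: +720 days → 7 July 2040.
Expiry of referenced patent RK-495565:
  Base: filing + 24 years → 2 September 2037.
  Examination Delay Credit: +227 days → 17 April 2038.
Terminal disclaimer: RK-575472 expires on the earlier of 7 July 2040 and 17 April 2038.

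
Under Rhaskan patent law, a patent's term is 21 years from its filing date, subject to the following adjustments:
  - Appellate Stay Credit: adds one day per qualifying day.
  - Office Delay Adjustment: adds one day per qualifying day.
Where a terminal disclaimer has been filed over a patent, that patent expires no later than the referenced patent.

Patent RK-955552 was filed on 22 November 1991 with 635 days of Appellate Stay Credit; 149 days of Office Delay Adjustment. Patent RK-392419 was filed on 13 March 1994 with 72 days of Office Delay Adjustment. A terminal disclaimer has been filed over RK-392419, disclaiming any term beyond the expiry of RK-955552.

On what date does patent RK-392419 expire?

2015-01-15

Natural term of RK-392419:
  Base: filing + 21 years → 13 March 2015.
  Office Delay Adjustment: +72 days → 24 May 2015.
Expiry of referenced patent RK-955552:
  Base: filing + 21 years → 22 November 2012.
  Appellate Stay Credit: +635 days → 19 August 2014.
  Office Delay Adjustment: +149 days → 15 January 2015.
Terminal disclaimer: RK-392419 expires on the earlier of 24 May 2015 and 15 January 2015.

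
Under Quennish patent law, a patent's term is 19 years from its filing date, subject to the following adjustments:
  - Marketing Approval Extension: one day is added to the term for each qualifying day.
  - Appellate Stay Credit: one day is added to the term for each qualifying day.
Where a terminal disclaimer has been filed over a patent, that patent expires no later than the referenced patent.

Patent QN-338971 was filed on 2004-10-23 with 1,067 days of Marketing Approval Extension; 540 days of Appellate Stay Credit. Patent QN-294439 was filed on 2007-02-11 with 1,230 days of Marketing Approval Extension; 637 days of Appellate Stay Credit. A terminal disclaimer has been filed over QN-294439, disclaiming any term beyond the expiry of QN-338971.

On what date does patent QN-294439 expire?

Natural term of QN-294439:
  Base: filing + 19 years → 11 February 2026.
  Marketing Approval Extension: +1230 days → 25 June 2029.
  Appellate Stay Credit: +637 days → 24 March 2031.
Expiry of referenced patent QN-338971:
  Base: filing + 19 years → 23 October 2023.
  Marketing Approval Extension: +1067 days → 24 September 2026.
  Appellate Stay Credit: +540 days → 17 March 2028.
Terminal disclaimer: QN-294439 expires on the earlier of 24 March 2031 and 17 March 2028.

2028-03-17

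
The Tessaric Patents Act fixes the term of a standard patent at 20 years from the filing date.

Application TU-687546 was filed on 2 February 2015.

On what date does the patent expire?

Filing date + 20 years → 2 February 2035.

February 2, 2035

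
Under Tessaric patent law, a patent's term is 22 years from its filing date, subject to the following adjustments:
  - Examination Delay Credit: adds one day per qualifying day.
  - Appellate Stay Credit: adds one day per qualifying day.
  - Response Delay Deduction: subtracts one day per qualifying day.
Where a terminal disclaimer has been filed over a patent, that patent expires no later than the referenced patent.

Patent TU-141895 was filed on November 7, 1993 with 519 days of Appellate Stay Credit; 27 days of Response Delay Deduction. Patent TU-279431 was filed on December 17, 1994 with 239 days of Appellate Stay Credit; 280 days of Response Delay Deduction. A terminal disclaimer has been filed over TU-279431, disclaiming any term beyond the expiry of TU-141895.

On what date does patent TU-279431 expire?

2016-11-06

Natural term of TU-279431:
  Base: filing + 22 years → 17 December 2016.
  Appellate Stay Credit: +239 days → 13 August 2017.
  Response Delay Deduction: −280 days → 6 November 2016.
Expiry of referenced patent TU-141895:
  Base: filing + 22 years → 7 November 2015.
  Appellate Stay Credit: +519 days → 9 April 2017.
  Response Delay Deduction: −27 days → 13 March 2017.
Terminal disclaimer: TU-279431 expires on the earlier of 6 November 2016 and 13 March 2017.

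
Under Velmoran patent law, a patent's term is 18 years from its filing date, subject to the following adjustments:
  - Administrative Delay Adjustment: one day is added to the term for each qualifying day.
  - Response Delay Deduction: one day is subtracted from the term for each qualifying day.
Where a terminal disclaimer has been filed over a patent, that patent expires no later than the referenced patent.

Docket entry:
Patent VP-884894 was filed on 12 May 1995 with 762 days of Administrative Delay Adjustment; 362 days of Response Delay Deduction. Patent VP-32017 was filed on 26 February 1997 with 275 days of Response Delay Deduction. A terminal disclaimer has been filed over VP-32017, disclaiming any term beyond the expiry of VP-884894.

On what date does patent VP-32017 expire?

May 27, 2014

Natural term of VP-32017:
  Base: filing + 18 years → 26 February 2015.
  Response Delay Deduction: −275 days → 27 May 2014.
Expiry of referenced patent VP-884894:
  Base: filing + 18 years → 12 May 2013.
  Administrative Delay Adjustment: +762 days → 13 June 2015.
  Response Delay Deduction: −362 days → 16 June 2014.
Terminal disclaimer: VP-32017 expires on the earlier of 27 May 2014 and 16 June 2014.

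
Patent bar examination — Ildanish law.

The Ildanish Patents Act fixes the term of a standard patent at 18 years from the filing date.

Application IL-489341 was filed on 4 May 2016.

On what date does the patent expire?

May 4, 2034

Filing date + 18 years → 4 May 2034.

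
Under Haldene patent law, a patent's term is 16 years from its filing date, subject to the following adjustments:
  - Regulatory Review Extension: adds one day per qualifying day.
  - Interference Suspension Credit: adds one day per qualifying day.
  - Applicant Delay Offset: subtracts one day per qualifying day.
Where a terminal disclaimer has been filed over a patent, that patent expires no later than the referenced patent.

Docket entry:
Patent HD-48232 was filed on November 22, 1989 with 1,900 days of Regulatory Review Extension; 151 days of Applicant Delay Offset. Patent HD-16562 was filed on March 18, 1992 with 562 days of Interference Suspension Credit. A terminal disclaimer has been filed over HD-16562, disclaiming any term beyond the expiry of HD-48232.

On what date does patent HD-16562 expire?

Natural term of HD-16562:
  Base: filing + 16 years → 18 March 2008.
  Interference Suspension Credit: +562 days → 1 October 2009.
Expiry of referenced patent HD-48232:
  Base: filing + 16 years → 22 November 2005.
  Regulatory Review Extension: +1900 days → 4 February 2011.
  Applicant Delay Offset: −151 days → 6 September 2010.
Terminal disclaimer: HD-16562 expires on the earlier of 1 October 2009 and 6 September 2010.

2009-10-01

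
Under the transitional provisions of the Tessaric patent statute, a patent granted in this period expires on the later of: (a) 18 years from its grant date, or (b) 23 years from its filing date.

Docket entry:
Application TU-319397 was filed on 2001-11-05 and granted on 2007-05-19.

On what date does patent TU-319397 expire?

May 19, 2025

(a) grant + 18 years → 19 May 2025.
(b) filing + 23 years → 5 November 2024.
Later of the two: 19 May 2025.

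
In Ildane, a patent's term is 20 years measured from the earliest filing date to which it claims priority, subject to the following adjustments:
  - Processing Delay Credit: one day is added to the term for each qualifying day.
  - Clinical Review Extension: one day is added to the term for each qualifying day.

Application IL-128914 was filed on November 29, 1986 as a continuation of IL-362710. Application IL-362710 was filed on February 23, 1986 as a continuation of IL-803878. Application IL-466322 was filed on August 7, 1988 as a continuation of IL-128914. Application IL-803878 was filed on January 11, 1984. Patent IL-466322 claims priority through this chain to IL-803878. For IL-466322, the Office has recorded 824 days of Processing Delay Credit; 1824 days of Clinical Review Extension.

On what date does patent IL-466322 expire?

April 12, 2011

Earliest priority filing: 11 January 1984.
Base term: 11 January 1984 + 20 years → 11 January 2004.
Processing Delay Credit: +824 days → 14 April 2006.
Clinical Review Extension: +1824 days → 12 April 2011.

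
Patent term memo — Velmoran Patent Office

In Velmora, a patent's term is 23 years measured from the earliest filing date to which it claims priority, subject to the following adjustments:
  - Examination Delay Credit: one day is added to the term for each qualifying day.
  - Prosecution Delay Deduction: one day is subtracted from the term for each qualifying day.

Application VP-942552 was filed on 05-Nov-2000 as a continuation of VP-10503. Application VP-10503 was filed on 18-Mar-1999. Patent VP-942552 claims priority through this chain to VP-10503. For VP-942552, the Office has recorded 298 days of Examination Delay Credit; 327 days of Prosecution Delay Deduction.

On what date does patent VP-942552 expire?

Earliest priority filing: 18 March 1999.
Base term: 18 March 1999 + 23 years → 18 March 2022.
Examination Delay Credit: +298 days → 10 January 2023.
Prosecution Delay Deduction: −327 days → 17 February 2022.

February 17, 2022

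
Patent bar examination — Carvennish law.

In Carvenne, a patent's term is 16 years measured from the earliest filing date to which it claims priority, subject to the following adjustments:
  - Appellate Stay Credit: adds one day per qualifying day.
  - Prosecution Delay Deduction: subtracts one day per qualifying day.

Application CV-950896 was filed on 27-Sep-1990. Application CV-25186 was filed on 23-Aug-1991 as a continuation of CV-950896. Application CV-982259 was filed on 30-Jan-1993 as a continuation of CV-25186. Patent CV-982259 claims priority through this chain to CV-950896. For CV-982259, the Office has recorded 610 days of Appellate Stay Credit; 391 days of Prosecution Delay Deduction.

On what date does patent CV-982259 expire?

May 4, 2007

Earliest priority filing: 27 September 1990.
Base term: 27 September 1990 + 16 years → 27 September 2006.
Appellate Stay Credit: +610 days → 29 May 2008.
Prosecution Delay Deduction: −391 days → 4 May 2007.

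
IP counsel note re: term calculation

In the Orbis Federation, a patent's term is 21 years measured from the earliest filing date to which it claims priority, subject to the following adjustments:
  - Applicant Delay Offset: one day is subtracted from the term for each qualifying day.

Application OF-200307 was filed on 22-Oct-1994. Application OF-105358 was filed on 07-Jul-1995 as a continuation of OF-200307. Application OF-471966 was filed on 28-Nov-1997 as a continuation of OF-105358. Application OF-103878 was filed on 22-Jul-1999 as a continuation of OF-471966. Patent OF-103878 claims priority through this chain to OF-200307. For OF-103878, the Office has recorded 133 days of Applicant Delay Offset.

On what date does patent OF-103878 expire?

June 11, 2015

Earliest priority filing: 22 October 1994.
Base term: 22 October 1994 + 21 years → 22 October 2015.
Applicant Delay Offset: −133 days → 11 June 2015.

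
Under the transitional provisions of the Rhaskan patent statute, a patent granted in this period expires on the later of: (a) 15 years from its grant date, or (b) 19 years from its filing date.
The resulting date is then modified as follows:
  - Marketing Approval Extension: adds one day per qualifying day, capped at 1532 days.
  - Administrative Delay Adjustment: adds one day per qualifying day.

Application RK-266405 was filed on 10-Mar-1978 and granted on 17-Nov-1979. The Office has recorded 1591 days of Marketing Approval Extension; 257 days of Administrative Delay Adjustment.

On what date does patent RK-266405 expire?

February 1, 2002

(a) grant + 15 years → 17 November 1994.
(b) filing + 19 years → 10 March 1997.
Later of the two: 10 March 1997.
Marketing Approval Extension: 1591 days claimed exceeds the 1532-day cap, so +1532 days → 20 May 2001.
Administrative Delay Adjustment: +257 days → 1 February 2002.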